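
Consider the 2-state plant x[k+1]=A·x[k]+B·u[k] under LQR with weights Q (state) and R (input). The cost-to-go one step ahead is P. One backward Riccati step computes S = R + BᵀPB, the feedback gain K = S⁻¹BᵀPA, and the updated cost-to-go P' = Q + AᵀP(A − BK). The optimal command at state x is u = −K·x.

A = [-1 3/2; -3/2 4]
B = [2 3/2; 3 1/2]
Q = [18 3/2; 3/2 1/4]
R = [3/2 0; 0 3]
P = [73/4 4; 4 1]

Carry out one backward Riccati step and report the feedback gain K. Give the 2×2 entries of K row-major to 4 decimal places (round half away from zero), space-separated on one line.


-0.4235 0.7943 -0.1190 0.1573

BᵀP = [48.5000 11.0000; 29.3750 6.5000]
S = R + BᵀPB = [3/2 0; 0 3] + [130.0000 78.2500; 78.2500 47.3125] = [131.5000 78.2500; 78.2500 50.3125]
BᵀPA = [-65.0000 116.7500; -39.1250 70.0625]
K = S⁻¹·BᵀPA = [-0.4235 0.7943; -0.1190 0.1573]
A−BK = [0.0255 -0.3244; -0.1701 1.5386]
AᵀP(A−BK) = [0.3176 -0.5957; -0.5957 1.3153]
P' = Q + AᵀP(A−BK) = [18.3176 0.9043; 0.9043 1.5653]
tr(P') = 19.8829


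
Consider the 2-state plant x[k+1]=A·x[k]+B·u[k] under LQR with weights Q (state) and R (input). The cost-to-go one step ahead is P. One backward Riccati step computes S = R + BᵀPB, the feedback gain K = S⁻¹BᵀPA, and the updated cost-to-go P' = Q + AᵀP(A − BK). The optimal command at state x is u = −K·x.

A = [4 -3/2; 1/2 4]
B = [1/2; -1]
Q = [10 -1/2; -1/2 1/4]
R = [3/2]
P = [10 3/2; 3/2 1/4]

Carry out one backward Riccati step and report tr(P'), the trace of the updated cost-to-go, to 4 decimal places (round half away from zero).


107.1307

BᵀP = [3.5000 0.5000]
S = R + BᵀPB = [3/2] + [1.2500] = [2.7500]
BᵀPA = [14.2500 -3.2500]
K = S⁻¹·BᵀPA = [5.1818 -1.1818]
A−BK = [1.4091 -0.9091; 5.6818 2.8182]
AᵀP(A−BK) = [92.2216 -19.7841; -19.7841 4.6591]
P' = Q + AᵀP(A−BK) = [102.2216 -20.2841; -20.2841 4.9091]
tr(P') = 107.1307


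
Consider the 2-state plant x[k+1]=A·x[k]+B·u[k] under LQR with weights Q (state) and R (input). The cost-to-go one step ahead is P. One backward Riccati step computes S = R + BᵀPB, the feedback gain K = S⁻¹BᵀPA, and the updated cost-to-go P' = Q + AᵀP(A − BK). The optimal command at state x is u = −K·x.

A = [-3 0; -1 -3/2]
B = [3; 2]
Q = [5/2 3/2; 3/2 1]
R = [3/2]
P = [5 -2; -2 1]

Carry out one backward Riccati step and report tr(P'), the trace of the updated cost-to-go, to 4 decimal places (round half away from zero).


BᵀP = [11.0000 -4.0000]
S = R + BᵀPB = [3/2] + [25.0000] = [26.5000]
BᵀPA = [-29.0000 6.0000]
K = S⁻¹·BᵀPA = [-1.0943 0.2264]
A−BK = [0.2830 -0.6792; 1.1887 -1.9528]
AᵀP(A−BK) = [2.2642 -0.9340; -0.9340 0.8915]
P' = Q + AᵀP(A−BK) = [4.7642 0.5660; 0.5660 1.8915]
tr(P') = 6.6557

6.6557


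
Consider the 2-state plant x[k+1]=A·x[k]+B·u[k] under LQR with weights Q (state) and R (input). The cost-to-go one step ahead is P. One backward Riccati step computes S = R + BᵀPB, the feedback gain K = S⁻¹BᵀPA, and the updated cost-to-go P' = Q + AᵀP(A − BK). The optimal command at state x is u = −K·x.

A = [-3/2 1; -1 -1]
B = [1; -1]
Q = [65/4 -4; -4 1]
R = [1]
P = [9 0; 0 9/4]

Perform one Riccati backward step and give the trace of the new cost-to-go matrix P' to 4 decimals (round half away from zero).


30.3367

BᵀP = [9.0000 -2.2500]
S = R + BᵀPB = [1] + [11.2500] = [12.2500]
BᵀPA = [-11.2500 11.2500]
K = S⁻¹·BᵀPA = [-0.9184 0.9184]
A−BK = [-0.5816 0.0816; -1.9184 -0.0816]
AᵀP(A−BK) = [12.1684 -0.9184; -0.9184 0.9184]
P' = Q + AᵀP(A−BK) = [28.4184 -4.9184; -4.9184 1.9184]
tr(P') = 30.3367


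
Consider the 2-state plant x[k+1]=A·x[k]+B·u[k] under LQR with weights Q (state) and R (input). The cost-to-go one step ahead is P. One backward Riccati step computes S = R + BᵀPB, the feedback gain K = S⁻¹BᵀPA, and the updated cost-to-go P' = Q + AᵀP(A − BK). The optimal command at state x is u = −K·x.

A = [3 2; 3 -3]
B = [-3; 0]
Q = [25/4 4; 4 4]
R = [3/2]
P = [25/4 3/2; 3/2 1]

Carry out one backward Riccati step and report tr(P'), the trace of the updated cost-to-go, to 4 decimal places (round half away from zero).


BᵀP = [-18.7500 -4.5000]
S = R + BᵀPB = [3/2] + [56.2500] = [57.7500]
BᵀPA = [-69.7500 -24.0000]
K = S⁻¹·BᵀPA = [-1.2078 -0.4156]
A−BK = [-0.6234 0.7532; 3.0000 -3.0000]
AᵀP(A−BK) = [8.0065 -4.9870; -4.9870 6.0260]
P' = Q + AᵀP(A−BK) = [14.2565 -0.9870; -0.9870 10.0260]
tr(P') = 24.2825

24.2825


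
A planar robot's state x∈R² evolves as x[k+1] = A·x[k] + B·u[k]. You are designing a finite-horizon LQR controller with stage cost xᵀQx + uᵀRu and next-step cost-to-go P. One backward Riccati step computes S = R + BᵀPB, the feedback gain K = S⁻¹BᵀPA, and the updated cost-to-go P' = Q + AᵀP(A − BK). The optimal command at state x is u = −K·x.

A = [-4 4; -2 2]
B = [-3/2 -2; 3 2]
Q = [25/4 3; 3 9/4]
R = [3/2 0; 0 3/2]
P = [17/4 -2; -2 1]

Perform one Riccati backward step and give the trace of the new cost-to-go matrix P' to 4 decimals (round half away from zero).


12.4771

BᵀP = [-12.3750 6.0000; -12.5000 6.0000]
S = R + BᵀPB = [3/2 0; 0 3/2] + [36.5625 36.7500; 36.7500 37.0000] = [38.0625 36.7500; 36.7500 38.5000]
BᵀPA = [37.5000 -37.5000; 38.0000 -38.0000]
K = S⁻¹·BᵀPA = [0.4114 -0.4114; 0.5943 -0.5943]
A−BK = [-2.1943 2.1943; -4.4229 4.4229]
AᵀP(A−BK) = [1.9886 -1.9886; -1.9886 1.9886]
P' = Q + AᵀP(A−BK) = [8.2386 1.0114; 1.0114 4.2386]
tr(P') = 12.4771


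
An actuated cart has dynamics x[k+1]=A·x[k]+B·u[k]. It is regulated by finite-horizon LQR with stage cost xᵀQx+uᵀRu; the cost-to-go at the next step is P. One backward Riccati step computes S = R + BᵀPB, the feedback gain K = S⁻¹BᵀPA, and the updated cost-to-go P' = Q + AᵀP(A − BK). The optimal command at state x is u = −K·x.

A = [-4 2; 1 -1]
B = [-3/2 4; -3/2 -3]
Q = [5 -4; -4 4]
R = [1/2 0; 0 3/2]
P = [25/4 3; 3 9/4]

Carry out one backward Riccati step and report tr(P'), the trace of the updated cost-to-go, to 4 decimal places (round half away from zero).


10.3026

BᵀP = [-13.8750 -7.8750; 16.0000 5.2500]
S = R + BᵀPB = [1/2 0; 0 3/2] + [32.6250 -31.8750; -31.8750 48.2500] = [33.1250 -31.8750; -31.8750 49.7500]
BᵀPA = [47.6250 -19.8750; -58.7500 26.7500]
K = S⁻¹·BᵀPA = [0.7860 -0.2154; -0.6773 0.3997]
A−BK = [-0.1117 0.0782; 0.1469 -0.1241]
AᵀP(A−BK) = [1.0251 -0.5103; -0.5103 0.2775]
P' = Q + AᵀP(A−BK) = [6.0251 -4.5103; -4.5103 4.2775]
tr(P') = 10.3026


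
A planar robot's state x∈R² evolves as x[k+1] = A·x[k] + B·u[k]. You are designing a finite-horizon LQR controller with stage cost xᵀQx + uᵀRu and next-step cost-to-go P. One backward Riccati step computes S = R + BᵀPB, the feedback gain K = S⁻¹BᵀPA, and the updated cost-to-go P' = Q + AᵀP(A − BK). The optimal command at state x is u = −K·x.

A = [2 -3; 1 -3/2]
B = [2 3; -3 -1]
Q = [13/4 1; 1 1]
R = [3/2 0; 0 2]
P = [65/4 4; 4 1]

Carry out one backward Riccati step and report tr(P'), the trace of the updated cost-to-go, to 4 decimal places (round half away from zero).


BᵀP = [20.5000 5.0000; 44.7500 11.0000]
S = R + BᵀPB = [3/2 0; 0 2] + [26.0000 56.5000; 56.5000 123.2500] = [27.5000 56.5000; 56.5000 125.2500]
BᵀPA = [46.0000 -69.0000; 100.5000 -150.7500]
K = S⁻¹·BᵀPA = [0.3302 -0.4953; 0.6534 -0.9802]
A−BK = [-0.6207 0.9311; 2.6440 -3.9660]
AᵀP(A−BK) = [1.1398 -1.7097; -1.7097 2.5646]
P' = Q + AᵀP(A−BK) = [4.3898 -0.7097; -0.7097 3.5646]
tr(P') = 7.9544

7.9544


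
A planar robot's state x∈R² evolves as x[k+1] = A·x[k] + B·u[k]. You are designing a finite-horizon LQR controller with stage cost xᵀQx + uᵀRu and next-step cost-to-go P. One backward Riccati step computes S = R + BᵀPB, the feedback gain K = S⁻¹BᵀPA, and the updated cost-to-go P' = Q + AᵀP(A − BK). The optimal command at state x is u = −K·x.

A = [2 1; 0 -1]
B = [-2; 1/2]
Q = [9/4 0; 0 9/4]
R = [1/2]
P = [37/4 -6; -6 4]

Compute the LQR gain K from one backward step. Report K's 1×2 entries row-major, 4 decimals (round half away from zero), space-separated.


BᵀP = [-21.5000 14.0000]
S = R + BᵀPB = [1/2] + [50.0000] = [50.5000]
BᵀPA = [-43.0000 -35.5000]
K = S⁻¹·BᵀPA = [-0.8515 -0.7030]
A−BK = [0.2970 -0.4059; 0.4257 -0.6485]
AᵀP(A−BK) = [0.3861 0.2723; 0.2723 0.2946]
P' = Q + AᵀP(A−BK) = [2.6361 0.2723; 0.2723 2.5446]
tr(P') = 5.1807

-0.8515 -0.7030


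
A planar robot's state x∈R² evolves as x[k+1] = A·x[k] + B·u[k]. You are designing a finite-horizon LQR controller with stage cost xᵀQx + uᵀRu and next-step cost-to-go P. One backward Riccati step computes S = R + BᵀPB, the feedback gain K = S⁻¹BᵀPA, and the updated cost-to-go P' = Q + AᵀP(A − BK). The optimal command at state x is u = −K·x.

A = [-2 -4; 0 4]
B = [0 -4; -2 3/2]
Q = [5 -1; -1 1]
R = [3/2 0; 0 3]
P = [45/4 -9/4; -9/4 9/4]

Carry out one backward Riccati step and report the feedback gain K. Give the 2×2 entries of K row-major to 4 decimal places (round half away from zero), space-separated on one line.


BᵀP = [4.5000 -4.5000; -48.3750 12.3750]
S = R + BᵀPB = [3/2 0; 0 3] + [9.0000 -24.7500; -24.7500 212.0625] = [10.5000 -24.7500; -24.7500 215.0625]
BᵀPA = [-9.0000 -36.0000; 96.7500 243.0000]
K = S⁻¹·BᵀPA = [0.2789 -1.0501; 0.4820 1.0091]
A−BK = [-0.0721 0.0362; -0.1651 0.3863]
AᵀP(A−BK) = [0.8798 0.9229; 0.9229 4.9961]
P' = Q + AᵀP(A−BK) = [5.8798 -0.0771; -0.0771 5.9961]
tr(P') = 11.8759

0.2789 -1.0501 0.4820 1.0091


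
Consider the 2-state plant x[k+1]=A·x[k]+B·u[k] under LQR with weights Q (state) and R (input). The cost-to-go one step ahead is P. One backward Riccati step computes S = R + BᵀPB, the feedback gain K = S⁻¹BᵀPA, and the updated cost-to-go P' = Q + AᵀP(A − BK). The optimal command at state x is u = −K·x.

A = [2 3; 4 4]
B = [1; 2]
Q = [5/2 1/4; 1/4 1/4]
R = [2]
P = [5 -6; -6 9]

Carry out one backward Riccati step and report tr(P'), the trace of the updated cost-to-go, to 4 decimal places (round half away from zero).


BᵀP = [-7.0000 12.0000]
S = R + BᵀPB = [2] + [17.0000] = [19.0000]
BᵀPA = [34.0000 27.0000]
K = S⁻¹·BᵀPA = [1.7895 1.4211]
A−BK = [0.2105 1.5789; 0.4211 1.1579]
AᵀP(A−BK) = [7.1579 5.6842; 5.6842 6.6316]
P' = Q + AᵀP(A−BK) = [9.6579 5.9342; 5.9342 6.8816]
tr(P') = 16.5395

16.5395


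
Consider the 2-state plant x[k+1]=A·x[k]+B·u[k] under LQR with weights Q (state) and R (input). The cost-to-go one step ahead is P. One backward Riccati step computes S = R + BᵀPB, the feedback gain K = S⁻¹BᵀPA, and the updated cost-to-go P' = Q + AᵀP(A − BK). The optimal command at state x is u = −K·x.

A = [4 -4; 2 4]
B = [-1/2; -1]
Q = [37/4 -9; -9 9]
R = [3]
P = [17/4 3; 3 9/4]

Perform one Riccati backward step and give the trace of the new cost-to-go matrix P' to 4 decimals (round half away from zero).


63.8138

BᵀP = [-5.1250 -3.7500]
S = R + BᵀPB = [3] + [6.3125] = [9.3125]
BᵀPA = [-28.0000 5.5000]
K = S⁻¹·BᵀPA = [-3.0067 0.5906]
A−BK = [2.4966 -3.7047; -1.0067 4.5906]
AᵀP(A−BK) = [40.8121 -9.4631; -9.4631 4.7517]
P' = Q + AᵀP(A−BK) = [50.0621 -18.4631; -18.4631 13.7517]
tr(P') = 63.8138


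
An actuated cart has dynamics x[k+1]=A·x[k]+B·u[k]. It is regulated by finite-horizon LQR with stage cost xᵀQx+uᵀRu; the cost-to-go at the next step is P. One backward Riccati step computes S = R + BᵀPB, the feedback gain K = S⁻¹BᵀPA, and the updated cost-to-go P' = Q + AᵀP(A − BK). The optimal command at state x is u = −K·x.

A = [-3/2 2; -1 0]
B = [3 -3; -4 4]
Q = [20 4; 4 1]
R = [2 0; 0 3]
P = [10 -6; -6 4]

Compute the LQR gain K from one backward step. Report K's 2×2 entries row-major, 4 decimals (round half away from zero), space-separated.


-0.0943 0.2166 0.0628 -0.1444

BᵀP = [54.0000 -34.0000; -54.0000 34.0000]
S = R + BᵀPB = [2 0; 0 3] + [298.0000 -298.0000; -298.0000 298.0000] = [300.0000 -298.0000; -298.0000 301.0000]
BᵀPA = [-47.0000 108.0000; 47.0000 -108.0000]
K = S⁻¹·BᵀPA = [-0.0943 0.2166; 0.0628 -0.1444]
A−BK = [-1.0287 0.9171; -1.6283 1.4439]
AᵀP(A−BK) = [1.1170 -1.0348; -1.0348 1.0160]
P' = Q + AᵀP(A−BK) = [21.1170 2.9652; 2.9652 2.0160]
tr(P') = 23.1330


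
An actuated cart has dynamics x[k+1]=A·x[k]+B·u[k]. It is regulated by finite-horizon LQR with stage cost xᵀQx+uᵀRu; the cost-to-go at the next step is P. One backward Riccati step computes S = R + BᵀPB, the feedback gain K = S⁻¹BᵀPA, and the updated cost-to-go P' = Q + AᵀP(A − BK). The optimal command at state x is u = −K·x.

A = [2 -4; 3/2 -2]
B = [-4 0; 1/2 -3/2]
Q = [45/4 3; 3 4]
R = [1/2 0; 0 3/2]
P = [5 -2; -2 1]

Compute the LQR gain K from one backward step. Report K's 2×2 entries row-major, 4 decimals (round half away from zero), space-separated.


BᵀP = [-21.0000 8.5000; 3.0000 -1.5000]
S = R + BᵀPB = [1/2 0; 0 3/2] + [88.2500 -12.7500; -12.7500 2.2500] = [88.7500 -12.7500; -12.7500 3.7500]
BᵀPA = [-29.2500 67.0000; 3.7500 -9.0000]
K = S⁻¹·BᵀPA = [-0.3634 0.8018; -0.2357 0.3260]
A−BK = [0.5463 -0.7930; 1.3282 -1.9119]
AᵀP(A−BK) = [0.5033 -0.7709; -0.7709 1.2159]
P' = Q + AᵀP(A−BK) = [11.7533 2.2291; 2.2291 5.2159]
tr(P') = 16.9692

-0.3634 0.8018 -0.2357 0.3260


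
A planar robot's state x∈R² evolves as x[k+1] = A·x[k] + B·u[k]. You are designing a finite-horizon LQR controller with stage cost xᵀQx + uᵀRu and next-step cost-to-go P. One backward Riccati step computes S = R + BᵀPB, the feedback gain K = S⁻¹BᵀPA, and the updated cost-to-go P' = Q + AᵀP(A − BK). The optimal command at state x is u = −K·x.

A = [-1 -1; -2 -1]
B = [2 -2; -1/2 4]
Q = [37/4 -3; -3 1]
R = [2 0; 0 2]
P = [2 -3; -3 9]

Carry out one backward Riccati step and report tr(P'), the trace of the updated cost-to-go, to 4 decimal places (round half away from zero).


12.9862

BᵀP = [5.5000 -10.5000; -16.0000 42.0000]
S = R + BᵀPB = [2 0; 0 2] + [16.2500 -53.0000; -53.0000 200.0000] = [18.2500 -53.0000; -53.0000 202.0000]
BᵀPA = [15.5000 5.0000; -68.0000 -26.0000]
K = S⁻¹·BᵀPA = [-0.5390 -0.4194; -0.4781 -0.2387]
A−BK = [-0.8781 -0.6387; -0.3573 -0.2547]
AᵀP(A−BK) = [1.8467 1.2655; 1.2655 0.8895]
P' = Q + AᵀP(A−BK) = [11.0967 -1.7345; -1.7345 1.8895]
tr(P') = 12.9862


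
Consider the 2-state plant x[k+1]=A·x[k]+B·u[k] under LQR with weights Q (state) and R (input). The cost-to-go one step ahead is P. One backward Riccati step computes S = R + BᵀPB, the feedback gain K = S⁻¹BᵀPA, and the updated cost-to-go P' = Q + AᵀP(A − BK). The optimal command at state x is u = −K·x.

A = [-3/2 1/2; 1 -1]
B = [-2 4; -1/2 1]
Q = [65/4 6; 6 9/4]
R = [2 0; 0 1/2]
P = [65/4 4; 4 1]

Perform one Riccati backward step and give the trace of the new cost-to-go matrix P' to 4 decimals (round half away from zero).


18.5857

BᵀP = [-34.5000 -8.5000; 69.0000 17.0000]
S = R + BᵀPB = [2 0; 0 1/2] + [73.2500 -146.5000; -146.5000 293.0000] = [75.2500 -146.5000; -146.5000 293.5000]
BᵀPA = [43.2500 -8.7500; -86.5000 17.5000]
K = S⁻¹·BᵀPA = [0.0347 -0.0070; -0.2774 0.0561]
A−BK = [-0.3210 0.2615; 1.2947 -1.0596]
AᵀP(A−BK) = [0.0668 -0.0294; -0.0294 0.0190]
P' = Q + AᵀP(A−BK) = [16.3168 5.9706; 5.9706 2.2690]
tr(P') = 18.5857


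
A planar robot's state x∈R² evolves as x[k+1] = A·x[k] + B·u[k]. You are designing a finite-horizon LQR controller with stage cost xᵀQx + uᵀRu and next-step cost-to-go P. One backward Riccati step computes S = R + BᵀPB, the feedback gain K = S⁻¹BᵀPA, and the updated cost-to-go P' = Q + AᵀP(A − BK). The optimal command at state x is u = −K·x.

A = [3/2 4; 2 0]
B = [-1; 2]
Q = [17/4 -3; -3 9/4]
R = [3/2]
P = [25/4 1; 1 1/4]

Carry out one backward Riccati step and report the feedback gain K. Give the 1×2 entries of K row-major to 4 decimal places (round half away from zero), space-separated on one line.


-1.5526 -3.5789

BᵀP = [-4.2500 -0.5000]
S = R + BᵀPB = [3/2] + [3.2500] = [4.7500]
BᵀPA = [-7.3750 -17.0000]
K = S⁻¹·BᵀPA = [-1.5526 -3.5789]
A−BK = [-0.0526 0.4211; 5.1053 7.1579]
AᵀP(A−BK) = [9.6118 19.1053; 19.1053 39.1579]
P' = Q + AᵀP(A−BK) = [13.8618 16.1053; 16.1053 41.4079]
tr(P') = 55.2697


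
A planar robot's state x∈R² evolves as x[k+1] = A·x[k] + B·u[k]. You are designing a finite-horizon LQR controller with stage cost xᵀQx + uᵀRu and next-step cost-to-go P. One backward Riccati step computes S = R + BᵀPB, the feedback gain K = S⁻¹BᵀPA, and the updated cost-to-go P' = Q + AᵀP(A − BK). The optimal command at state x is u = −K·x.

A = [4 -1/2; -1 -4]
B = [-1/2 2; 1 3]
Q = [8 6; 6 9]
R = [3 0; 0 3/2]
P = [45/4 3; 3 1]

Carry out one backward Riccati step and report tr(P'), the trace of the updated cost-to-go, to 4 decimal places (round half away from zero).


BᵀP = [-2.6250 -0.5000; 31.5000 9.0000]
S = R + BᵀPB = [3 0; 0 3/2] + [0.8125 -6.7500; -6.7500 90.0000] = [3.8125 -6.7500; -6.7500 91.5000]
BᵀPA = [-10.0000 3.3125; 117.0000 -51.7500]
K = S⁻¹·BᵀPA = [-0.4130 -0.1524; 1.2482 -0.5768]
A−BK = [1.2971 0.5774; -4.3317 -2.1172]
AᵀP(A−BK) = [6.8281 0.9635; 0.9635 1.4671]
P' = Q + AᵀP(A−BK) = [14.8281 6.9635; 6.9635 10.4671]
tr(P') = 25.2952

25.2952


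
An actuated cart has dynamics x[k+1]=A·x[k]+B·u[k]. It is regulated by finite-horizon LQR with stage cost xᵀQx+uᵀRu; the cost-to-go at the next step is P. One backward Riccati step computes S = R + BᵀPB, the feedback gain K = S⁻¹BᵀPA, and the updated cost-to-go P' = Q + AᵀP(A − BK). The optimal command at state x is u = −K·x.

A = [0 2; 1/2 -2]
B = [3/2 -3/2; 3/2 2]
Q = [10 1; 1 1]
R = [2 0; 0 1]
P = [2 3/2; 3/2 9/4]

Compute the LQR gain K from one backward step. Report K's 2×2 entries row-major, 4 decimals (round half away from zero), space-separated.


BᵀP = [5.2500 5.6250; 0.0000 2.2500]
S = R + BᵀPB = [2 0; 0 1] + [16.3125 3.3750; 3.3750 4.5000] = [18.3125 3.3750; 3.3750 5.5000]
BᵀPA = [2.8125 -0.7500; 1.1250 -4.5000]
K = S⁻¹·BᵀPA = [0.1307 0.1238; 0.1244 -0.8942]
A−BK = [-0.0094 0.4730; 0.0553 -0.3974]
AᵀP(A−BK) = [0.0551 -0.0924; -0.0924 1.0691]
P' = Q + AᵀP(A−BK) = [10.0551 0.9076; 0.9076 2.0691]
tr(P') = 12.1242

0.1307 0.1238 0.1244 -0.8942


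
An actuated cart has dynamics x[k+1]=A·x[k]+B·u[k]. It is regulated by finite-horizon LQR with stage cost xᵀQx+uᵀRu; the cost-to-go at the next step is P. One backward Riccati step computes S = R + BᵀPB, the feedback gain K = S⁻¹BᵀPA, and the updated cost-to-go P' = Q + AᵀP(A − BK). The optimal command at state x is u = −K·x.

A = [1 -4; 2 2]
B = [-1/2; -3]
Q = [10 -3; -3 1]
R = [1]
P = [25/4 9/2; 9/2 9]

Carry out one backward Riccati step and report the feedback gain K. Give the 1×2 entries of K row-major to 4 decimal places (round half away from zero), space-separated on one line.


BᵀP = [-16.6250 -29.2500]
S = R + BᵀPB = [1] + [96.0625] = [97.0625]
BᵀPA = [-75.1250 8.0000]
K = S⁻¹·BᵀPA = [-0.7740 0.0824]
A−BK = [0.6130 -3.9588; -0.3220 2.2473]
AᵀP(A−BK) = [2.1043 -9.8081; -9.8081 63.3406]
P' = Q + AᵀP(A−BK) = [12.1043 -12.8081; -12.8081 64.3406]
tr(P') = 76.4449

-0.7740 0.0824


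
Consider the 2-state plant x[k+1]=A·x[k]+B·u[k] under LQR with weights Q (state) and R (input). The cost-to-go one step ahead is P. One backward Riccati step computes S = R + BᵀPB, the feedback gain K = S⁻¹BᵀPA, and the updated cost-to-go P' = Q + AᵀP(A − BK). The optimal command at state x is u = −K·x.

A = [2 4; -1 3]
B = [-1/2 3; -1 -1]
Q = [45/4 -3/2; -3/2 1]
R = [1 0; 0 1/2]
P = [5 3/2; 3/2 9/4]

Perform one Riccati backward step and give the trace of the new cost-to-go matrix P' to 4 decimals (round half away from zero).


23.2236

BᵀP = [-4.0000 -3.0000; 13.5000 2.2500]
S = R + BᵀPB = [1 0; 0 1/2] + [5.0000 -9.0000; -9.0000 38.2500] = [6.0000 -9.0000; -9.0000 38.7500]
BᵀPA = [-5.0000 -25.0000; 24.7500 60.7500]
K = S⁻¹·BᵀPA = [0.1914 -2.7855; 0.6832 0.9208]
A−BK = [0.0462 -0.1551; -0.1254 1.1353]
AᵀP(A−BK) = [0.2987 -0.4670; -0.4670 10.6749]
P' = Q + AᵀP(A−BK) = [11.5487 -1.9670; -1.9670 11.6749]
tr(P') = 23.2236


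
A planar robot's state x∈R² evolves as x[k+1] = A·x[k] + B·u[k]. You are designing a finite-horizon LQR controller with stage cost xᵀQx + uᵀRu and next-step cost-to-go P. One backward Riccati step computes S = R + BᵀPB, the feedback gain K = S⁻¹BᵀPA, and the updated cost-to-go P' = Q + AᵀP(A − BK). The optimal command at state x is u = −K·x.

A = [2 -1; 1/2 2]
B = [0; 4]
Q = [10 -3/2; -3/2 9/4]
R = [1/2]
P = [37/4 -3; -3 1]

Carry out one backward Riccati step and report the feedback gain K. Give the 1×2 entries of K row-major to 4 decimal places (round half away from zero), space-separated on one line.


BᵀP = [-12.0000 4.0000]
S = R + BᵀPB = [1/2] + [16.0000] = [16.5000]
BᵀPA = [-22.0000 20.0000]
K = S⁻¹·BᵀPA = [-1.3333 1.2121]
A−BK = [2.0000 -1.0000; 5.8333 -2.8485]
AᵀP(A−BK) = [1.9167 -1.3333; -1.3333 1.0076]
P' = Q + AᵀP(A−BK) = [11.9167 -2.8333; -2.8333 3.2576]
tr(P') = 15.1742

-1.3333 1.2121


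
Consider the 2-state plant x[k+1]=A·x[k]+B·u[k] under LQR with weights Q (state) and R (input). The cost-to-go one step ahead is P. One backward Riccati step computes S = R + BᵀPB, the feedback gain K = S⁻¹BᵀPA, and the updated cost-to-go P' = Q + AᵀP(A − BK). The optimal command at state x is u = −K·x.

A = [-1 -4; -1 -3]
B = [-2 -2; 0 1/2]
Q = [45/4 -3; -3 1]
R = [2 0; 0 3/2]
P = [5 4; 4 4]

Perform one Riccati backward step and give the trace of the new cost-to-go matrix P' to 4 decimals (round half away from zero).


35.8849

BᵀP = [-10.0000 -8.0000; -8.0000 -6.0000]
S = R + BᵀPB = [2 0; 0 3/2] + [20.0000 16.0000; 16.0000 13.0000] = [22.0000 16.0000; 16.0000 14.5000]
BᵀPA = [18.0000 64.0000; 14.0000 50.0000]
K = S⁻¹·BᵀPA = [0.5873 2.0317; 0.3175 1.2063]
A−BK = [0.8095 2.4762; -1.1587 -3.6032]
AᵀP(A−BK) = [1.9841 6.5397; 6.5397 21.6508]
P' = Q + AᵀP(A−BK) = [13.2341 3.5397; 3.5397 22.6508]
tr(P') = 35.8849


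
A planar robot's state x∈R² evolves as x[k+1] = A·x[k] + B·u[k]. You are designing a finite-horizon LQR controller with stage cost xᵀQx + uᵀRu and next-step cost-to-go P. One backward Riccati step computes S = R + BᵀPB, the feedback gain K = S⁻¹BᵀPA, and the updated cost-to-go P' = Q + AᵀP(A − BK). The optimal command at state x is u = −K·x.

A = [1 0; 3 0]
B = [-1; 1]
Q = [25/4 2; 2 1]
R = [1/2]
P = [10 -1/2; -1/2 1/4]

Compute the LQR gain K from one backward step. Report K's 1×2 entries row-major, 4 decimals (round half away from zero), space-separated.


-0.7021 0.0000

BᵀP = [-10.5000 0.7500]
S = R + BᵀPB = [1/2] + [11.2500] = [11.7500]
BᵀPA = [-8.2500 0.0000]
K = S⁻¹·BᵀPA = [-0.7021 0.0000]
A−BK = [0.2979 0.0000; 3.7021 0.0000]
AᵀP(A−BK) = [3.4574 0.0000; 0.0000 0.0000]
P' = Q + AᵀP(A−BK) = [9.7074 2.0000; 2.0000 1.0000]
tr(P') = 10.7074


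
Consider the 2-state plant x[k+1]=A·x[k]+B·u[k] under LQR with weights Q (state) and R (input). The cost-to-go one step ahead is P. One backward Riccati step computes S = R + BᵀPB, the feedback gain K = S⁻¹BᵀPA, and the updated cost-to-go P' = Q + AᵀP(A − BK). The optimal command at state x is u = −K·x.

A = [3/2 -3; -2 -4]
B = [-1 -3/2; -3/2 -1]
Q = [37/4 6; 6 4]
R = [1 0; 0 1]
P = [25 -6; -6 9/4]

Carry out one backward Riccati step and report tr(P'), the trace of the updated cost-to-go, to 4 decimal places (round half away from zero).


27.1156

BᵀP = [-16.0000 2.6250; -31.5000 6.7500]
S = R + BᵀPB = [1 0; 0 1] + [12.0625 21.3750; 21.3750 40.5000] = [13.0625 21.3750; 21.3750 41.5000]
BᵀPA = [-29.2500 37.5000; -60.7500 67.5000]
K = S⁻¹·BᵀPA = [0.9936 1.3314; -1.9756 0.9408]
A−BK = [-0.4698 -0.2575; -2.4852 -1.0622]
AᵀP(A−BK) = [10.2940 1.5944; 1.5944 3.5716]
P' = Q + AᵀP(A−BK) = [19.5440 7.5944; 7.5944 7.5716]
tr(P') = 27.1156


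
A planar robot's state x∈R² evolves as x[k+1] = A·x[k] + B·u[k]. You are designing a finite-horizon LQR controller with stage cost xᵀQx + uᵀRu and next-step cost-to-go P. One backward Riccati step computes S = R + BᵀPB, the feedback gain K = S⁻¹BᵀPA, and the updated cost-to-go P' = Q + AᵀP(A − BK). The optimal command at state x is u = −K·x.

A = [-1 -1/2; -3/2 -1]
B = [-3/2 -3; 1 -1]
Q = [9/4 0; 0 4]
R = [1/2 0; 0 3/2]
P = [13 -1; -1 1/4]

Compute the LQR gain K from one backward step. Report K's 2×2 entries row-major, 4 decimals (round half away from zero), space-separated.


-0.0572 -0.0834 0.3308 0.1883

BᵀP = [-20.5000 1.7500; -38.0000 2.7500]
S = R + BᵀPB = [1/2 0; 0 3/2] + [32.5000 59.7500; 59.7500 111.2500] = [33.0000 59.7500; 59.7500 112.7500]
BᵀPA = [17.8750 8.5000; 33.8750 16.2500]
K = S⁻¹·BᵀPA = [-0.0572 -0.0834; 0.3308 0.1883]
A−BK = [-0.0935 -0.0601; -1.1120 -0.7283]
AᵀP(A−BK) = [0.3806 0.2364; 0.2364 0.1487]
P' = Q + AᵀP(A−BK) = [2.6306 0.2364; 0.2364 4.1487]
tr(P') = 6.7793


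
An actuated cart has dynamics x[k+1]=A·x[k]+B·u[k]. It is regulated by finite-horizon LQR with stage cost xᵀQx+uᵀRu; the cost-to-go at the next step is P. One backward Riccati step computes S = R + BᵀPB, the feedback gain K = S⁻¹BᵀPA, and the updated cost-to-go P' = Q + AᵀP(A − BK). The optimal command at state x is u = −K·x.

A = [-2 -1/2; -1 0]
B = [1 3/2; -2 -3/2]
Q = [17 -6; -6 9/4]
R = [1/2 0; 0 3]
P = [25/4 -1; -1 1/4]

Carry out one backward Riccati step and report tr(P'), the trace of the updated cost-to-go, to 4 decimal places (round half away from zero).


21.0718

BᵀP = [8.2500 -1.5000; 10.8750 -1.8750]
S = R + BᵀPB = [1/2 0; 0 3] + [11.2500 14.6250; 14.6250 19.1250] = [11.7500 14.6250; 14.6250 22.1250]
BᵀPA = [-15.0000 -4.1250; -19.8750 -5.4375]
K = S⁻¹·BᵀPA = [-0.8942 -0.2548; -0.3072 -0.0773]
A−BK = [-0.6450 -0.1292; -3.2492 -0.6256]
AᵀP(A−BK) = [1.7309 0.3909; 0.3909 0.0909]
P' = Q + AᵀP(A−BK) = [18.7309 -5.6091; -5.6091 2.3409]
tr(P') = 21.0718


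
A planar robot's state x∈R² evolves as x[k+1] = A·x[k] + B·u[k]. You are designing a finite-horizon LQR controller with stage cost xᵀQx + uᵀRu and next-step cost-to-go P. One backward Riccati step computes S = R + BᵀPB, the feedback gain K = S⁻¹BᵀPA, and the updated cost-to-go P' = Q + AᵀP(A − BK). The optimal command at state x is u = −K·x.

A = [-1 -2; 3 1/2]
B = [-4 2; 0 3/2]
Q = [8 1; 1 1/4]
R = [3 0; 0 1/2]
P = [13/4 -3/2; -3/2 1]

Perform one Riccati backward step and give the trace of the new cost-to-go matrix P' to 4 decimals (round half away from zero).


12.4688

BᵀP = [-13.0000 6.0000; 4.2500 -1.5000]
S = R + BᵀPB = [3 0; 0 1/2] + [52.0000 -17.0000; -17.0000 6.2500] = [55.0000 -17.0000; -17.0000 6.7500]
BᵀPA = [31.0000 29.0000; -8.7500 -9.2500]
K = S⁻¹·BᵀPA = [0.7356 0.4681; 0.5562 -0.1915]
A−BK = [0.8298 0.2553; 2.1657 0.7872]
AᵀP(A−BK) = [3.3146 1.5638; 1.5638 0.9043]
P' = Q + AᵀP(A−BK) = [11.3146 2.5638; 2.5638 1.1543]
tr(P') = 12.4688


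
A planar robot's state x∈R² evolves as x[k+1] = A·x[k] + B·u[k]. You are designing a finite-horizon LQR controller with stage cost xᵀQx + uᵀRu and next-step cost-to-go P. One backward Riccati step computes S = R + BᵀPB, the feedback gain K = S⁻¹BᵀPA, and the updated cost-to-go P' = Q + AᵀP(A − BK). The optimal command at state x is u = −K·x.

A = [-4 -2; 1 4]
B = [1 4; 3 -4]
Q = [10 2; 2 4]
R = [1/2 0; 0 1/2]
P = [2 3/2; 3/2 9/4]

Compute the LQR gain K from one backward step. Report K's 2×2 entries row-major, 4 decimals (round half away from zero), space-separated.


-0.7325 0.4951 -0.7867 -0.6114

BᵀP = [6.5000 8.2500; 2.0000 -3.0000]
S = R + BᵀPB = [1/2 0; 0 1/2] + [31.2500 -7.0000; -7.0000 20.0000] = [31.7500 -7.0000; -7.0000 20.5000]
BᵀPA = [-17.7500 20.0000; -11.0000 -16.0000]
K = S⁻¹·BᵀPA = [-0.7325 0.4951; -0.7867 -0.6114]
A−BK = [-0.1207 -0.0494; 0.0507 0.0690]
AᵀP(A−BK) = [0.5943 0.0627; 0.0627 0.3148]
P' = Q + AᵀP(A−BK) = [10.5943 2.0627; 2.0627 4.3148]
tr(P') = 14.9091


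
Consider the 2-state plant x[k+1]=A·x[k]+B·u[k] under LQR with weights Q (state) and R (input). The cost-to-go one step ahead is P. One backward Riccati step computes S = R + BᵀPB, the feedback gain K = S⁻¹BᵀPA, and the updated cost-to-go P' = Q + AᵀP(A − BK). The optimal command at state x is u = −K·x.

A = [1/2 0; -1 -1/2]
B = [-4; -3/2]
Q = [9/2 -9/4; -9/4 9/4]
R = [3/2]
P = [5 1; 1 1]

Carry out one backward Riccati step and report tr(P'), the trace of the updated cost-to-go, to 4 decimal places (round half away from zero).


BᵀP = [-21.5000 -5.5000]
S = R + BᵀPB = [3/2] + [94.2500] = [95.7500]
BᵀPA = [-5.2500 2.7500]
K = S⁻¹·BᵀPA = [-0.0548 0.0287]
A−BK = [0.2807 0.1149; -1.0822 -0.4569]
AᵀP(A−BK) = [0.9621 0.4008; 0.4008 0.1710]
P' = Q + AᵀP(A−BK) = [5.4621 -1.8492; -1.8492 2.4210]
tr(P') = 7.8832

7.8832


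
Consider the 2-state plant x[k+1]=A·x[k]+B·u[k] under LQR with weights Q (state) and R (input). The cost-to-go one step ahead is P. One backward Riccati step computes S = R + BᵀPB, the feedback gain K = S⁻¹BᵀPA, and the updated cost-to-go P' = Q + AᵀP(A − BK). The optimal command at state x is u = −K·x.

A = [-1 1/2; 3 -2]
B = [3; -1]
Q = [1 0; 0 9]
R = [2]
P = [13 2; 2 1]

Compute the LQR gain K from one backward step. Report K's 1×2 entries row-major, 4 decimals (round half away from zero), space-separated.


BᵀP = [37.0000 5.0000]
S = R + BᵀPB = [2] + [106.0000] = [108.0000]
BᵀPA = [-22.0000 8.5000]
K = S⁻¹·BᵀPA = [-0.2037 0.0787]
A−BK = [-0.3889 0.2639; 2.7963 -1.9213]
AᵀP(A−BK) = [5.5185 -3.7685; -3.7685 2.5810]
P' = Q + AᵀP(A−BK) = [6.5185 -3.7685; -3.7685 11.5810]
tr(P') = 18.0995

-0.2037 0.0787


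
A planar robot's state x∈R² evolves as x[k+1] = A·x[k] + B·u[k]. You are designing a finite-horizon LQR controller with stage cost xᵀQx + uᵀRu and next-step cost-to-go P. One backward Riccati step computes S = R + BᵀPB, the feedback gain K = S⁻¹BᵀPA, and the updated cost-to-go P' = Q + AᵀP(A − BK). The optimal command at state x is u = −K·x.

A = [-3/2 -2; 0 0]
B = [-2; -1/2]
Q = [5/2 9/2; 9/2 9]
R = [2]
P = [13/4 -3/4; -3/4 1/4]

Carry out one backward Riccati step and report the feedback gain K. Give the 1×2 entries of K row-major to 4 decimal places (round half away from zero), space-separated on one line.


0.6774 0.9032

BᵀP = [-6.1250 1.3750]
S = R + BᵀPB = [2] + [11.5625] = [13.5625]
BᵀPA = [9.1875 12.2500]
K = S⁻¹·BᵀPA = [0.6774 0.9032]
A−BK = [-0.1452 -0.1935; 0.3387 0.4516]
AᵀP(A−BK) = [1.0887 1.4516; 1.4516 1.9355]
P' = Q + AᵀP(A−BK) = [3.5887 5.9516; 5.9516 10.9355]
tr(P') = 14.5242


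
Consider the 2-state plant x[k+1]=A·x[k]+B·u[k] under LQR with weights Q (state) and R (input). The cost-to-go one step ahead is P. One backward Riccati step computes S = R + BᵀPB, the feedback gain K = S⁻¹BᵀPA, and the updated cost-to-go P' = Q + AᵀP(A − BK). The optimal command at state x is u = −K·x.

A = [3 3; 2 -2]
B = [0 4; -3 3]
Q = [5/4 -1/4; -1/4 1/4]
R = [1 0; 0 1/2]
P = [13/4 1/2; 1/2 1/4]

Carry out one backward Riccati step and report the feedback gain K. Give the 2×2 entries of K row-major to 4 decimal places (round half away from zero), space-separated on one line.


BᵀP = [-1.5000 -0.7500; 14.5000 2.7500]
S = R + BᵀPB = [1 0; 0 1/2] + [2.2500 -8.2500; -8.2500 66.2500] = [3.2500 -8.2500; -8.2500 66.7500]
BᵀPA = [-6.0000 -3.0000; 49.0000 38.0000]
K = S⁻¹·BᵀPA = [0.0252 0.7607; 0.7372 0.6633]
A−BK = [0.0512 0.3468; -0.1360 -1.7078]
AᵀP(A−BK) = [0.2785 0.3121; 0.3121 1.3264]
P' = Q + AᵀP(A−BK) = [1.5285 0.0621; 0.0621 1.5764]
tr(P') = 3.1050

0.0252 0.7607 0.7372 0.6633


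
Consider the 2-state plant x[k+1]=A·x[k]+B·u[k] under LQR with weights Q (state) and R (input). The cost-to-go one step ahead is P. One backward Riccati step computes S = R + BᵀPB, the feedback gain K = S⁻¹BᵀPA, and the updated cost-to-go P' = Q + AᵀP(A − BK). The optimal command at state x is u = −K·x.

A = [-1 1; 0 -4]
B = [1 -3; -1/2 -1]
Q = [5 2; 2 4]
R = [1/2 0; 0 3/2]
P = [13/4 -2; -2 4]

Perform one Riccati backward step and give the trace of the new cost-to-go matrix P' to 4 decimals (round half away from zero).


BᵀP = [4.2500 -4.0000; -7.7500 2.0000]
S = R + BᵀPB = [1/2 0; 0 3/2] + [6.2500 -8.7500; -8.7500 21.2500] = [6.7500 -8.7500; -8.7500 22.7500]
BᵀPA = [-4.2500 20.2500; 7.7500 -15.7500]
K = S⁻¹·BᵀPA = [-0.3750 4.1932; 0.1964 0.9205]
A−BK = [-0.0357 -0.4318; 0.0089 -0.9830]
AᵀP(A−BK) = [0.1339 -0.5625; -0.5625 12.8352]
P' = Q + AᵀP(A−BK) = [5.1339 1.4375; 1.4375 16.8352]
tr(P') = 21.9692

21.9692


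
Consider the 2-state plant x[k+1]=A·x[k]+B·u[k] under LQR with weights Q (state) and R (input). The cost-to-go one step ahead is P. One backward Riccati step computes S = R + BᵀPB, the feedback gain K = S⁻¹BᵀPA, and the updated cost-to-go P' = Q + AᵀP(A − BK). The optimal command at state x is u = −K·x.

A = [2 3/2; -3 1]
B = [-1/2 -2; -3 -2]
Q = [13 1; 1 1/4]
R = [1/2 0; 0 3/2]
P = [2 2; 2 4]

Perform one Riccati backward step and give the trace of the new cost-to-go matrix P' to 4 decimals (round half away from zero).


16.8347

BᵀP = [-7.0000 -13.0000; -8.0000 -12.0000]
S = R + BᵀPB = [1/2 0; 0 3/2] + [42.5000 40.0000; 40.0000 40.0000] = [43.0000 40.0000; 40.0000 41.5000]
BᵀPA = [25.0000 -23.5000; 20.0000 -24.0000]
K = S⁻¹·BᵀPA = [1.2873 -0.0827; -0.7588 -0.4986]
A−BK = [1.1260 0.4614; -0.6558 -0.2453]
AᵀP(A−BK) = [2.9946 1.0393; 1.0393 0.5901]
P' = Q + AᵀP(A−BK) = [15.9946 2.0393; 2.0393 0.8401]
tr(P') = 16.8347


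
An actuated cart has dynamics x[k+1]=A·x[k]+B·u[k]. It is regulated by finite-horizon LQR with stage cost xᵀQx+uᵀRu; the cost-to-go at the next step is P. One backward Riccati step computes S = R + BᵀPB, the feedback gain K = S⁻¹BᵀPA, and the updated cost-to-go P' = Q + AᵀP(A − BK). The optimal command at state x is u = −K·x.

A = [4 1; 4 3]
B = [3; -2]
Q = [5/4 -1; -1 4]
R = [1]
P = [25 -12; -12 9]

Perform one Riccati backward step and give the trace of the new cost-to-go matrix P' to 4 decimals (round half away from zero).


109.6712

BᵀP = [99.0000 -54.0000]
S = R + BᵀPB = [1] + [405.0000] = [406.0000]
BᵀPA = [180.0000 -63.0000]
K = S⁻¹·BᵀPA = [0.4433 -0.1552]
A−BK = [2.6700 1.4655; 4.8867 2.6897]
AᵀP(A−BK) = [80.1970 43.9310; 43.9310 24.2241]
P' = Q + AᵀP(A−BK) = [81.4470 42.9310; 42.9310 28.2241]
tr(P') = 109.6712


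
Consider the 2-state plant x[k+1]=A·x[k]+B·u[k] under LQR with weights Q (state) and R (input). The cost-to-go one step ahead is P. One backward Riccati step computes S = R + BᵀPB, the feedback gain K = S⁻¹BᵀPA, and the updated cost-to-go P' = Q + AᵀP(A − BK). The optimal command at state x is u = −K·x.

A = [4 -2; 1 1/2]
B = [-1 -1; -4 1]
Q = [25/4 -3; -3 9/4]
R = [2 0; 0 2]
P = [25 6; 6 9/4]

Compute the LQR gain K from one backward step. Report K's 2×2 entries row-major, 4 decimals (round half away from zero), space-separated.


-1.2234 0.4387 -2.2119 1.2295

BᵀP = [-49.0000 -15.0000; -19.0000 -3.7500]
S = R + BᵀPB = [2 0; 0 2] + [109.0000 34.0000; 34.0000 15.2500] = [111.0000 34.0000; 34.0000 17.2500]
BᵀPA = [-211.0000 90.5000; -79.7500 36.1250]
K = S⁻¹·BᵀPA = [-1.2234 0.4387; -2.2119 1.2295]
A−BK = [0.5647 -0.3318; -1.6817 1.0254]
AᵀP(A−BK) = [15.7180 -8.2544; -8.2544 4.4435]
P' = Q + AᵀP(A−BK) = [21.9680 -11.2544; -11.2544 6.6935]
tr(P') = 28.6614


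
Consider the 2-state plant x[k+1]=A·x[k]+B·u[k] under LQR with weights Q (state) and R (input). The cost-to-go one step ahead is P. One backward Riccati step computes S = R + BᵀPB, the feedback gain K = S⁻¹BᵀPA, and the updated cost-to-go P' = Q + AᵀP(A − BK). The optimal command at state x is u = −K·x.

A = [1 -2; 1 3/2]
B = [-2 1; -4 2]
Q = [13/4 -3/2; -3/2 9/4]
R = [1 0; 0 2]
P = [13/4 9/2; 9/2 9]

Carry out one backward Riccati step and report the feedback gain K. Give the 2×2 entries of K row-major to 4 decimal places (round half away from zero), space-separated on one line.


BᵀP = [-24.5000 -45.0000; 12.2500 22.5000]
S = R + BᵀPB = [1 0; 0 2] + [229.0000 -114.5000; -114.5000 57.2500] = [230.0000 -114.5000; -114.5000 59.2500]
BᵀPA = [-69.5000 -18.5000; 34.7500 9.2500]
K = S⁻¹·BᵀPA = [-0.2687 -0.0715; 0.0672 0.0179]
A−BK = [0.3954 -2.1609; -0.2093 1.1781]
AᵀP(A−BK) = [0.2388 -0.8429; -0.8429 4.7612]
P' = Q + AᵀP(A−BK) = [3.4888 -2.3429; -2.3429 7.0112]
tr(P') = 10.5000

-0.2687 -0.0715 0.0672 0.0179


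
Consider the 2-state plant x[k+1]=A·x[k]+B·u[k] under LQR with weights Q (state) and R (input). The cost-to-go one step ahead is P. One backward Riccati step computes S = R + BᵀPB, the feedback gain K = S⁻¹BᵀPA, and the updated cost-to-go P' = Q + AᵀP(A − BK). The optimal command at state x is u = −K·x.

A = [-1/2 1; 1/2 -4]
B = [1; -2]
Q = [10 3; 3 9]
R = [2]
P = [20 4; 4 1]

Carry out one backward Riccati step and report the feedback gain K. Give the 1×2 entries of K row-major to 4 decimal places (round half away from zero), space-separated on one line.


-0.5000 0.4000

BᵀP = [12.0000 2.0000]
S = R + BᵀPB = [2] + [8.0000] = [10.0000]
BᵀPA = [-5.0000 4.0000]
K = S⁻¹·BᵀPA = [-0.5000 0.4000]
A−BK = [0.0000 0.6000; -0.5000 -3.2000]
AᵀP(A−BK) = [0.7500 0.0000; 0.0000 2.4000]
P' = Q + AᵀP(A−BK) = [10.7500 3.0000; 3.0000 11.4000]
tr(P') = 22.1500


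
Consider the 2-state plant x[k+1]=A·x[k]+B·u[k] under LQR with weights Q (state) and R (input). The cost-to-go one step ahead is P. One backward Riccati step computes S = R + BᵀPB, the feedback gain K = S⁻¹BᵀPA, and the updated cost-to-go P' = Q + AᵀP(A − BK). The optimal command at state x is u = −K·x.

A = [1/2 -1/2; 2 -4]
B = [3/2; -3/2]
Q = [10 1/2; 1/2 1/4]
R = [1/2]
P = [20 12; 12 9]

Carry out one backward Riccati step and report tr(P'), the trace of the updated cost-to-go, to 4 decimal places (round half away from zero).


204.0798

BᵀP = [12.0000 4.5000]
S = R + BᵀPB = [1/2] + [11.2500] = [11.7500]
BᵀPA = [15.0000 -24.0000]
K = S⁻¹·BᵀPA = [1.2766 -2.0426]
A−BK = [-1.4149 2.5638; 3.9149 -7.0638]
AᵀP(A−BK) = [45.8511 -82.3617; -82.3617 147.9787]
P' = Q + AᵀP(A−BK) = [55.8511 -81.8617; -81.8617 148.2287]
tr(P') = 204.0798


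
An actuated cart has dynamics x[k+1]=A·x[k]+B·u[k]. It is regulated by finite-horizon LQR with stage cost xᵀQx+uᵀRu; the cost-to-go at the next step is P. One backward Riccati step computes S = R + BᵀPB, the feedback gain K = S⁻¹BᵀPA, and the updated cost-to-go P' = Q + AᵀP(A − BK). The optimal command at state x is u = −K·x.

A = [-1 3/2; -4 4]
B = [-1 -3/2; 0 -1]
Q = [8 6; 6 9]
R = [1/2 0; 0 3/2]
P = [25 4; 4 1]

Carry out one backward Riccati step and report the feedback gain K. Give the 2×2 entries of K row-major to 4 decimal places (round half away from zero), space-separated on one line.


0.2015 -0.4855 0.8641 -0.9908

BᵀP = [-25.0000 -4.0000; -41.5000 -7.0000]
S = R + BᵀPB = [1/2 0; 0 3/2] + [25.0000 41.5000; 41.5000 69.2500] = [25.5000 41.5000; 41.5000 70.7500]
BᵀPA = [41.0000 -53.5000; 69.5000 -90.2500]
K = S⁻¹·BᵀPA = [0.2015 -0.4855; 0.8641 -0.9908]
A−BK = [0.4977 -0.4718; -3.1359 3.0092]
AᵀP(A−BK) = [4.6809 -4.7313; -4.7313 4.8527]
P' = Q + AᵀP(A−BK) = [12.6809 1.2687; 1.2687 13.8527]
tr(P') = 26.5336


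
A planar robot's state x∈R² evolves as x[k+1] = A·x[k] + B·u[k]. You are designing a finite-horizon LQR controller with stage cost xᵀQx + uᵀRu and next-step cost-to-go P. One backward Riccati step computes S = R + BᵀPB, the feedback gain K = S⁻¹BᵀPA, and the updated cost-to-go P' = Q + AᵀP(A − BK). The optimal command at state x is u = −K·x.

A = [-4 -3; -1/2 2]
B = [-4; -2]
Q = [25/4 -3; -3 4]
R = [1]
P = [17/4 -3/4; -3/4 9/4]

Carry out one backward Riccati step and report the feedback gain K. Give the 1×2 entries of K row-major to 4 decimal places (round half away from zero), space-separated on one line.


BᵀP = [-15.5000 -1.5000]
S = R + BᵀPB = [1] + [65.0000] = [66.0000]
BᵀPA = [62.7500 43.5000]
K = S⁻¹·BᵀPA = [0.9508 0.6591]
A−BK = [-0.1970 -0.3636; 1.4015 3.3182]
AᵀP(A−BK) = [5.9025 12.2670; 12.2670 27.5795]
P' = Q + AᵀP(A−BK) = [12.1525 9.2670; 9.2670 31.5795]
tr(P') = 43.7320

0.9508 0.6591
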